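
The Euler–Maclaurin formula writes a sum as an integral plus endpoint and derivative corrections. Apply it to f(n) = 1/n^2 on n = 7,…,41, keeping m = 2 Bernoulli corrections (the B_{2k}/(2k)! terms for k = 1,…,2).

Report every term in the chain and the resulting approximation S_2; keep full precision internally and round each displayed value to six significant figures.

S_2 ≈ 0.129450

Integral: ∫_7^41 1/x^2 dx = 0.118467.
½[f(7) + f(41)] = ½[0.0204082 + 0.000594884] = 0.0105015.
So far: 0.128968.
Correction k=1: B_{2}/2! · (f^{(1)}(41) − f^{(1)}(7)) = 1/12 · (-2.90187e-05 − (-0.00583090)) = 0.000483490.
Partial sum through k=1: 0.129452.
Correction k=2: B_{4}/4! · (f^{(3)}(41) − f^{(3)}(7)) = −1/720 · (-2.07153e-07 − (-0.00142798)) = -1.98301e-06.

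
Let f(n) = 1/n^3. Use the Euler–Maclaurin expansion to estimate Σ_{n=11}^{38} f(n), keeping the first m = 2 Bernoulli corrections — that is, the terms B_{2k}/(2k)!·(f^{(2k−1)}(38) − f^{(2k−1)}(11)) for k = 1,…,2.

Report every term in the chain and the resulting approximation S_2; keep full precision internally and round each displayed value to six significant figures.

S_2 ≈ 0.00418765

∫_11^38 1/x^3 dx evaluates to 0.00378597.
½[f(11) + f(38)] = ½[0.000751315 + 1.82242e-05] = 0.000384770.
So far: 0.00417074.
Order-1 term: 1/12 · (-1.43876e-06 − (-0.000204904)) = 1.69554e-05.
After k=1: 0.00418770.
Order-2 term: −1/720 · (-1.99274e-08 − (-3.38684e-05)) = -4.70118e-08.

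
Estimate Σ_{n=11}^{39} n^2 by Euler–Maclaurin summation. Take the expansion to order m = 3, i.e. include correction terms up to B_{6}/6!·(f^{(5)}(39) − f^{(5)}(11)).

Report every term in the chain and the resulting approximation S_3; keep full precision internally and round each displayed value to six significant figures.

∫_11^39 x^2 dx evaluates to 19329.3.
Boundary: ½(f(11) + f(39)) = ½(121.000 + 1521.00) = 821.000.
So far: 20150.3.
Order-1 term: 1/12 · (78.0000 − 22.0000) = 4.66667.
Partial sum through k=1: 20155.0.
Order-2 term: −1/720 · (0.00000 − 0.00000) = 0.00000.
Partial sum through k=2: 20155.0.
Order-3 term: 1/30240 · (0.00000 − 0.00000) = 0.00000.

S_3 ≈ 20155.0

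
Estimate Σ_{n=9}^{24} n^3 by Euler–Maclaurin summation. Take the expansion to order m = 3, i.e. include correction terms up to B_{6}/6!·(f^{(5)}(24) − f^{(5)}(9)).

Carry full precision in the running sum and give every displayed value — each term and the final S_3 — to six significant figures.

S_3 ≈ 88704.0

∫_9^24 x^3 dx evaluates to 81303.8.
½[f(9) + f(24)] = ½[729.000 + 13824.0] = 7276.50.
Integral + boundary = 88580.2.
Order-1 term: 1/12 · (1728.00 − 243.000) = 123.750.
Running total after k=1: 88704.0.
Order-2 term: −1/720 · (6.00000 − 6.00000) = 0.00000.
Running total after k=2: 88704.0.
Order-3 term: 1/30240 · (0.00000 − 0.00000) = 0.00000.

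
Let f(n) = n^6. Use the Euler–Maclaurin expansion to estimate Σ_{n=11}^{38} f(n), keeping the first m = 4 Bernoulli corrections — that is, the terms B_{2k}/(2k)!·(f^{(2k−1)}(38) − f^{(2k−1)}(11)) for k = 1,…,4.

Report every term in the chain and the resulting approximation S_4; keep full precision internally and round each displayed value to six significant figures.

S_4 ≈ 1.78882e+10

The integral term ∫_11^38 x^6 dx = 1.63423e+10.
Endpoint term: (f(11) + f(38))/2 = (1.77156e+06 + 3.01094e+09)/2 = 1.50635e+09.
Running total after boundary: 1.78487e+10.
Correction k=1: B_{2}/2! · (f^{(1)}(38) − f^{(1)}(11)) = 1/12 · (4.75411e+08 − 966306) = 3.95371e+07.
After k=1: 1.78882e+10.
Correction k=2: B_{4}/4! · (f^{(3)}(38) − f^{(3)}(11)) = −1/720 · (6.58464e+06 − 159720) = -8923.50.
After k=2: 1.78882e+10.
Correction k=3: B_{6}/6! · (f^{(5)}(38) − f^{(5)}(11)) = 1/30240 · (27360.0 − 7920.00) = 0.642857.
After k=3: 1.78882e+10.
Correction k=4: B_{8}/8! · (f^{(7)}(38) − f^{(7)}(11)) = −1/1209600 · (0.00000 − 0.00000) = 0.00000.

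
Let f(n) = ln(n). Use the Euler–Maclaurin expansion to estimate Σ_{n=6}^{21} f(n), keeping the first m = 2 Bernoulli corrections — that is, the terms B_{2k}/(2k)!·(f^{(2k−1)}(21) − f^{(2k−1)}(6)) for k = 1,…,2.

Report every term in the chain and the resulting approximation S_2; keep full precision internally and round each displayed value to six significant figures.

∫_6^21 ln(x) dx evaluates to 38.1844.
Endpoint term: (f(6) + f(21))/2 = (1.79176 + 3.04452)/2 = 2.41814.
Integral + boundary = 40.6026.
Correction k=1: B_{2}/2! · (f^{(1)}(21) − f^{(1)}(6)) = 1/12 · (0.0476190 − 0.166667) = -0.00992063.
Running total after k=1: 40.5926.
Correction k=2: B_{4}/4! · (f^{(3)}(21) − f^{(3)}(6)) = −1/720 · (0.000215959 − 0.00925926) = 1.25601e-05.

S_2 ≈ 40.5926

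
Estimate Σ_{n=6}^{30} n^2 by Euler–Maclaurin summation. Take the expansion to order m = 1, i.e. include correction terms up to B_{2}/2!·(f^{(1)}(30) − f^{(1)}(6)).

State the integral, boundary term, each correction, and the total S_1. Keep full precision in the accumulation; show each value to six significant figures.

∫_6^30 x^2 dx evaluates to 8928.00.
½[f(6) + f(30)] = ½[36.0000 + 900.000] = 468.000.
Integral + boundary = 9396.00.
Order-1 term: 1/12 · (60.0000 − 12.0000) = 4.00000.

S_1 ≈ 9400.00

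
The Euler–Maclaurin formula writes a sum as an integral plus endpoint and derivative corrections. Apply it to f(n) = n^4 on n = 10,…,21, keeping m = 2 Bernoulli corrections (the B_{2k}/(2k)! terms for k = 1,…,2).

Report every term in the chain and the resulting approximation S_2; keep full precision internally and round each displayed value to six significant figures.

S_2 ≈ 901814

∫_10^21 x^4 dx evaluates to 796820.
Boundary: ½(f(10) + f(21)) = ½(10000.0 + 194481) = 102240.
Running total after boundary: 899061.
Order-1 term: 1/12 · (37044.0 − 4000.00) = 2753.67.
Running total after k=1: 901814.
Order-2 term: −1/720 · (504.000 − 240.000) = -0.366667.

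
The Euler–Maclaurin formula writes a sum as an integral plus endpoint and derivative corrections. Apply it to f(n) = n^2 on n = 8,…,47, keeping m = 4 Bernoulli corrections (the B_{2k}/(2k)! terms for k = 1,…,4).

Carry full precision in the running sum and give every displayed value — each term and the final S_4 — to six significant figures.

The integral term ∫_8^47 x^2 dx = 34437.0.
Endpoint term: (f(8) + f(47))/2 = (64.0000 + 2209.00)/2 = 1136.50.
Integral + boundary = 35573.5.
Correction k=1: B_{2}/2! · (f^{(1)}(47) − f^{(1)}(8)) = 1/12 · (94.0000 − 16.0000) = 6.50000.
Partial sum through k=1: 35580.0.
Correction k=2: B_{4}/4! · (f^{(3)}(47) − f^{(3)}(8)) = −1/720 · (0.00000 − 0.00000) = 0.00000.
Partial sum through k=2: 35580.0.
Correction k=3: B_{6}/6! · (f^{(5)}(47) − f^{(5)}(8)) = 1/30240 · (0.00000 − 0.00000) = 0.00000.
Partial sum through k=3: 35580.0.
Correction k=4: B_{8}/8! · (f^{(7)}(47) − f^{(7)}(8)) = −1/1209600 · (0.00000 − 0.00000) = 0.00000.

S_4 ≈ 35580.0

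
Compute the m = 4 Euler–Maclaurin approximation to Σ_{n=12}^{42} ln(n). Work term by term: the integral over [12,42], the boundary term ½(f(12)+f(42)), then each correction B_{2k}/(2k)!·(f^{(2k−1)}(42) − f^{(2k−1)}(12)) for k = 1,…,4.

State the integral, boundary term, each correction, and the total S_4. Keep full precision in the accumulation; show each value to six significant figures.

S_4 ≈ 100.270

Integral: ∫_12^42 ln(x) dx = 97.1632.
Boundary: ½(f(12) + f(42)) = ½(2.48491 + 3.73767) = 3.11129.
Running total after boundary: 100.275.
Order-1 term: 1/12 · (0.0238095 − 0.0833333) = -0.00496032.
After k=1: 100.270.
Order-2 term: −1/720 · (2.69949e-05 − 0.00115741) = 1.57002e-06.
After k=2: 100.270.
Order-3 term: 1/30240 · (1.83639e-07 − 9.64506e-05) = -3.18343e-09.
After k=3: 100.270.
Order-4 term: −1/1209600 · (3.12311e-09 − 2.00939e-05) = 1.66094e-11.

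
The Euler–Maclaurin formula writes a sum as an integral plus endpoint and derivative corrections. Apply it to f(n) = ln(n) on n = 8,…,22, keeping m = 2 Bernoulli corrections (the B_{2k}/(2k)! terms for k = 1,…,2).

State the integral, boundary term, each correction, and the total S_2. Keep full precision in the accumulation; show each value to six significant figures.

The integral term ∫_8^22 ln(x) dx = 37.3674.
Boundary: ½(f(8) + f(22)) = ½(2.07944 + 3.09104) = 2.58524.
Integral + boundary = 39.9526.
k=1: B_{2}/(2)! × [f^{(1)}(22) − f^{(1)}(8)] = 1/12 × (0.0454545 − 0.125000) = -0.00662879.
Running total after k=1: 39.9460.
k=2: B_{4}/(4)! × [f^{(3)}(22) − f^{(3)}(8)] = −1/720 × (0.000187829 − 0.00390625) = 5.16447e-06.

S_2 ≈ 39.9460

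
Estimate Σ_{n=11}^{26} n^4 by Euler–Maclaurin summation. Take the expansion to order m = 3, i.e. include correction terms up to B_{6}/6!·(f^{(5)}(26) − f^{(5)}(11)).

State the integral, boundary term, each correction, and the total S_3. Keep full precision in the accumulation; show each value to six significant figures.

Integral: ∫_11^26 x^4 dx = 2.34406e+06.
Endpoint term: (f(11) + f(26))/2 = (14641.0 + 456976)/2 = 235808.
Integral + boundary = 2.57987e+06.
k=1: B_{2}/(2)! × [f^{(1)}(26) − f^{(1)}(11)] = 1/12 × (70304.0 − 5324.00) = 5415.00.
Partial sum through k=1: 2.58529e+06.
k=2: B_{4}/(4)! × [f^{(3)}(26) − f^{(3)}(11)] = −1/720 × (624.000 − 264.000) = -0.500000.
Partial sum through k=2: 2.58529e+06.
k=3: B_{6}/(6)! × [f^{(5)}(26) − f^{(5)}(11)] = 1/30240 × (0.00000 − 0.00000) = 0.00000.

S_3 ≈ 2.58529e+06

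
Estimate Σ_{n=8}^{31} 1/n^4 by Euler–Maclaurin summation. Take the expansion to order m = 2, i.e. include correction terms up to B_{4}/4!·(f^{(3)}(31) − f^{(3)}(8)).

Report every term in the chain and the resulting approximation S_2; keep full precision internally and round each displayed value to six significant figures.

S_2 ≈ 0.000772546

Integral: ∫_8^31 1/x^4 dx = 0.000639853.
Endpoint term: (f(8) + f(31))/2 = (0.000244141 + 1.08281e-06)/2 = 0.000122612.
So far: 0.000762464.
Order-1 term: 1/12 · (-1.39718e-07 − (-0.000122070)) = 1.01609e-05.
Partial sum through k=1: 0.000772625.
Order-2 term: −1/720 · (-4.36164e-09 − (-5.72205e-05)) = -7.94668e-08.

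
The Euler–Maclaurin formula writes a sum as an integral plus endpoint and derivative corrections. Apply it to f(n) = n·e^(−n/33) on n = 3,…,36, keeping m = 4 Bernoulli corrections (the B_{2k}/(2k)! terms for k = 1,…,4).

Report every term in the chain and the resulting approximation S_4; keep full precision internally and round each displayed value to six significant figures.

S_4 ≈ 327.239

The integral term ∫_3^36 x·e^(−x/33) dx = 319.894.
½[f(3) + f(36)] = ½[2.73930 + 12.0928] = 7.41605.
So far: 327.310.
Correction k=1: B_{2}/2! · (f^{(1)}(36) − f^{(1)}(3)) = 1/12 · (-0.0305374 − 0.830092) = -0.0717191.
Running total after k=1: 327.239.
Correction k=2: B_{4}/4! · (f^{(3)}(36) − f^{(3)}(3)) = −1/720 · (0.000588875 − 0.00243920) = 2.56990e-06.
Running total after k=2: 327.239.
Correction k=3: B_{6}/6! · (f^{(5)}(36) − f^{(5)}(3)) = 1/30240 · (1.10725e-06 − 3.77976e-06) = -8.83767e-11.
Running total after k=3: 327.239.
Correction k=4: B_{8}/8! · (f^{(7)}(36) − f^{(7)}(3)) = −1/1209600 · (1.53696e-09 − 4.88490e-09) = 2.76781e-15.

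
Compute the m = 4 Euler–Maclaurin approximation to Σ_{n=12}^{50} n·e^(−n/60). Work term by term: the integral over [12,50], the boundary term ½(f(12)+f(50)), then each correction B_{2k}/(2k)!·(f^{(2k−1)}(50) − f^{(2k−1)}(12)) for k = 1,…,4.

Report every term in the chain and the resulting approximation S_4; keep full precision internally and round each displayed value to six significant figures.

S_4 ≈ 684.297

∫_12^50 x·e^(−x/60) dx evaluates to 668.569.
Endpoint term: (f(12) + f(50))/2 = (9.82477 + 21.7299)/2 = 15.7773.
Integral + boundary = 684.346.
Order-1 term: 1/12 · (0.0724330 − 0.654985) = -0.0485460.
After k=1: 684.297.
Order-2 term: −1/720 · (0.000261564 − 0.000636791) = 5.21148e-07.
After k=2: 684.297.
Order-3 term: 1/30240 · (1.39724e-07 − 3.03234e-07) = -5.40706e-12.
After k=3: 684.297.
Order-4 term: −1/1209600 · (5.74422e-11 − 1.19328e-10) = 5.11623e-17.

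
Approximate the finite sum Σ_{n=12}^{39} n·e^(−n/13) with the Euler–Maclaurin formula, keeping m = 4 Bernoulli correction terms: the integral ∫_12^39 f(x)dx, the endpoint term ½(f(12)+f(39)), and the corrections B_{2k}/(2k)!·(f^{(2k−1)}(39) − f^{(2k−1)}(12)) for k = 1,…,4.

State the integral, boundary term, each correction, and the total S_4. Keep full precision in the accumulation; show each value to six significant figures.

∫_12^39 x·e^(−x/13) dx evaluates to 95.4647.
½[f(12) + f(39)] = ½[4.76754 + 1.94170] = 3.35462.
So far: 98.8193.
Order-1 term: 1/12 · (-0.0995741 − 0.0305611) = -0.0108446.
After k=1: 98.8085.
Order-2 term: −1/720 · (0.00000 − 0.00488255) = 6.78132e-06.
After k=2: 98.8085.
Order-3 term: 1/30240 · (3.48637e-06 − 5.67116e-05) = -1.76009e-09.
After k=3: 98.8085.
Order-4 term: −1/1209600 · (4.12588e-08 − 5.00192e-07) = 3.79409e-13.

S_4 ≈ 98.8085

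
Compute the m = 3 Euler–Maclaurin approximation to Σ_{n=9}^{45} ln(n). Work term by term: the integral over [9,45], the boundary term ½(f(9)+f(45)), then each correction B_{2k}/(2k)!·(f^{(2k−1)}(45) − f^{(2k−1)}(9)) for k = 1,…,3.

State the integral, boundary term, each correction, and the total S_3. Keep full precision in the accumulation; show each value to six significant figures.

S_3 ≈ 118.519

The integral term ∫_9^45 ln(x) dx = 115.525.
½[f(9) + f(45)] = ½[2.19722 + 3.80666] = 3.00194.
Running total after boundary: 118.527.
Order-1 term: 1/12 · (0.0222222 − 0.111111) = -0.00740741.
Partial sum through k=1: 118.519.
Order-2 term: −1/720 · (2.19479e-05 − 0.00274348) = 3.77991e-06.
Partial sum through k=2: 118.519.
Order-3 term: 1/30240 · (1.30061e-07 − 0.000406442) = -1.34362e-08.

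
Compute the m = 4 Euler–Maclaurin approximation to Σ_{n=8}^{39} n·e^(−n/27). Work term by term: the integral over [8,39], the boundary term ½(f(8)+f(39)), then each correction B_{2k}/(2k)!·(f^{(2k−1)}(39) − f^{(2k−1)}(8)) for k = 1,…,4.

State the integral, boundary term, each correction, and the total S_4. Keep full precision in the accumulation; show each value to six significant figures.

S_4 ≈ 289.859

Integral: ∫_8^39 x·e^(−x/27) dx = 282.338.
Endpoint term: (f(8) + f(39))/2 = (5.94854 + 9.19921)/2 = 7.57387.
So far: 289.912.
k=1: B_{2}/(2)! × [f^{(1)}(39) − f^{(1)}(8)] = 1/12 × (-0.104834 − 0.523251) = -0.0523404.
After k=1: 289.859.
k=2: B_{4}/(4)! × [f^{(3)}(39) − f^{(3)}(8)] = −1/720 × (0.000503319 − 0.00275773) = 3.13113e-06.
After k=2: 289.859.
k=3: B_{6}/(6)! × [f^{(5)}(39) − f^{(5)}(8)] = 1/30240 × (1.57811e-06 − 6.58120e-06) = -1.65446e-10.
After k=3: 289.859.
k=4: B_{8}/(8)! × [f^{(7)}(39) − f^{(7)}(8)] = −1/1209600 × (3.38244e-09 − 1.28663e-08) = 7.84046e-15.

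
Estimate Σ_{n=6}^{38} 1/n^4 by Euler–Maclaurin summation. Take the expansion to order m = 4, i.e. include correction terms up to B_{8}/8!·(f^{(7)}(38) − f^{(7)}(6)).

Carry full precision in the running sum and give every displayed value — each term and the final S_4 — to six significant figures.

S_4 ≈ 0.00196547

∫_6^38 1/x^4 dx evaluates to 0.00153714.
Boundary: ½(f(6) + f(38)) = ½(0.000771605 + 4.79585e-07) = 0.000386042.
Running total after boundary: 0.00192318.
Correction k=1: B_{2}/2! · (f^{(1)}(38) − f^{(1)}(6)) = 1/12 · (-5.04826e-08 − (-0.000514403)) = 4.28627e-05.
Partial sum through k=1: 0.00196604.
Correction k=2: B_{4}/4! · (f^{(3)}(38) − f^{(3)}(6)) = −1/720 · (-1.04881e-09 − (-0.000428669)) = -5.95373e-07.
Partial sum through k=2: 0.00196544.
Correction k=3: B_{6}/6! · (f^{(5)}(38) − f^{(5)}(6)) = 1/30240 · (-4.06740e-11 − (-0.000666819)) = 2.20509e-08.
Partial sum through k=3: 0.00196547.
Correction k=4: B_{8}/8! · (f^{(7)}(38) − f^{(7)}(6)) = −1/1209600 · (-2.53508e-12 − (-0.00166705)) = -1.37818e-09.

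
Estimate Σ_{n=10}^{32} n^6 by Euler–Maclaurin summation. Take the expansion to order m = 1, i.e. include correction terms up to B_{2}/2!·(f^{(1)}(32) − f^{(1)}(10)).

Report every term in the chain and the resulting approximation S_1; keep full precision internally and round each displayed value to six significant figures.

S_1 ≈ 5.46120e+09

Integral: ∫_10^32 x^6 dx = 4.90711e+09.
Endpoint term: (f(10) + f(32))/2 = (1.00000e+06 + 1.07374e+09)/2 = 5.37371e+08.
Running total after boundary: 5.44448e+09.
Correction k=1: B_{2}/2! · (f^{(1)}(32) − f^{(1)}(10)) = 1/12 · (2.01327e+08 − 600000) = 1.67272e+07.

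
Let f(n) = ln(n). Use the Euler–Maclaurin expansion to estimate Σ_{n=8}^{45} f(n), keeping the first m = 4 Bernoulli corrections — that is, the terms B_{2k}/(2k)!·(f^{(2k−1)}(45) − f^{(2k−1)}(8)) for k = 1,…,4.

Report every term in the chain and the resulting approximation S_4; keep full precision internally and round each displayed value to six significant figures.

S_4 ≈ 120.599

Integral: ∫_8^45 ln(x) dx = 117.664.
Boundary: ½(f(8) + f(45)) = ½(2.07944 + 3.80666) = 2.94305.
Running total after boundary: 120.607.
Correction k=1: B_{2}/2! · (f^{(1)}(45) − f^{(1)}(8)) = 1/12 · (0.0222222 − 0.125000) = -0.00856481.
Running total after k=1: 120.599.
Correction k=2: B_{4}/4! · (f^{(3)}(45) − f^{(3)}(8)) = −1/720 · (2.19479e-05 − 0.00390625) = 5.39486e-06.
Running total after k=2: 120.599.
Correction k=3: B_{6}/6! · (f^{(5)}(45) − f^{(5)}(8)) = 1/30240 · (1.30061e-07 − 0.000732422) = -2.42160e-08.
Running total after k=3: 120.599.
Correction k=4: B_{8}/8! · (f^{(7)}(45) − f^{(7)}(8)) = −1/1209600 · (1.92684e-09 − 0.000343323) = 2.83830e-10.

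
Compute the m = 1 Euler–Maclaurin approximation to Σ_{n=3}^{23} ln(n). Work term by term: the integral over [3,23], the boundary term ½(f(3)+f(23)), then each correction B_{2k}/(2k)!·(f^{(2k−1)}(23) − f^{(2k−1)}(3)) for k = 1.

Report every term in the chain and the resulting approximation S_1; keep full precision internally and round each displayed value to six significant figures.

S_1 ≈ 50.9134

The integral term ∫_3^23 ln(x) dx = 48.8205.
Boundary: ½(f(3) + f(23)) = ½(1.09861 + 3.13549) = 2.11705.
Integral + boundary = 50.9376.
Correction k=1: B_{2}/2! · (f^{(1)}(23) − f^{(1)}(3)) = 1/12 · (0.0434783 − 0.333333) = -0.0241546.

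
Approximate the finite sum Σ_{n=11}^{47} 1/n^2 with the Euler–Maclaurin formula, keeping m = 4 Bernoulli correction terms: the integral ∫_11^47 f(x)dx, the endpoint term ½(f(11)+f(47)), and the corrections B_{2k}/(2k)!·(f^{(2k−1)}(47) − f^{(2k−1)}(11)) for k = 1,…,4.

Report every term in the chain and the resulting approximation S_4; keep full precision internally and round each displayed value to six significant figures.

S_4 ≈ 0.0741145

The integral term ∫_11^47 1/x^2 dx = 0.0696325.
Endpoint term: (f(11) + f(47))/2 = (0.00826446 + 0.000452694)/2 = 0.00435858.
Integral + boundary = 0.0739911.
Correction k=1: B_{2}/2! · (f^{(1)}(47) − f^{(1)}(11)) = 1/12 · (-1.92636e-05 − (-0.00150263)) = 0.000123614.
Partial sum through k=1: 0.0741147.
Correction k=2: B_{4}/4! · (f^{(3)}(47) − f^{(3)}(11)) = −1/720 · (-1.04646e-07 − (-0.000149021)) = -2.06828e-07.
Partial sum through k=2: 0.0741145.
Correction k=3: B_{6}/6! · (f^{(5)}(47) − f^{(5)}(11)) = 1/30240 · (-1.42117e-09 − (-3.69474e-05)) = 1.22176e-09.
Partial sum through k=3: 0.0741145.
Correction k=4: B_{8}/8! · (f^{(7)}(47) − f^{(7)}(11)) = −1/1209600 · (-3.60280e-11 − (-1.70996e-05)) = -1.41366e-11.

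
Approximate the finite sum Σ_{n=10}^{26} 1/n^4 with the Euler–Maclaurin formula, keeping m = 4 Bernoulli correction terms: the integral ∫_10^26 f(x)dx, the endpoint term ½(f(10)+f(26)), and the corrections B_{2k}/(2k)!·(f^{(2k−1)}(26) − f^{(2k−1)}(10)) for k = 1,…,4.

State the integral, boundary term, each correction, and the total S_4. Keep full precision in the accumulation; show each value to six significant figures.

S_4 ≈ 0.000368751

The integral term ∫_10^26 1/x^4 dx = 0.000314368.
Boundary: ½(f(10) + f(26)) = ½(0.000100000 + 2.18830e-06) = 5.10941e-05.
Running total after boundary: 0.000365462.
Order-1 term: 1/12 · (-3.36661e-07 − (-4.00000e-05)) = 3.30528e-06.
Partial sum through k=1: 0.000368768.
Order-2 term: −1/720 · (-1.49406e-08 − (-1.20000e-05)) = -1.66459e-08.
Partial sum through k=2: 0.000368751.
Order-3 term: 1/30240 · (-1.23768e-09 − (-6.72000e-06)) = 2.22181e-10.
Partial sum through k=3: 0.000368751.
Order-4 term: −1/1209600 · (-1.64780e-10 − (-6.04800e-06)) = -4.99986e-12.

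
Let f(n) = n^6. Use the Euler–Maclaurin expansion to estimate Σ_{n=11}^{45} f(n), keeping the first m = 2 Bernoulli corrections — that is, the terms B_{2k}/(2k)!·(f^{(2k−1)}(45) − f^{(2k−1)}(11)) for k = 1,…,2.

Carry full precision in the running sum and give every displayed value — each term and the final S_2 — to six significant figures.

∫_11^45 x^6 dx evaluates to 5.33786e+10.
½[f(11) + f(45)] = ½[1.77156e+06 + 8.30377e+09] = 4.15277e+09.
Integral + boundary = 5.75313e+10.
k=1: B_{2}/(2)! × [f^{(1)}(45) − f^{(1)}(11)] = 1/12 × (1.10717e+09 − 966306) = 9.21835e+07.
After k=1: 5.76235e+10.
k=2: B_{4}/(4)! × [f^{(3)}(45) − f^{(3)}(11)] = −1/720 × (1.09350e+07 − 159720) = -14965.7.

S_2 ≈ 5.76235e+10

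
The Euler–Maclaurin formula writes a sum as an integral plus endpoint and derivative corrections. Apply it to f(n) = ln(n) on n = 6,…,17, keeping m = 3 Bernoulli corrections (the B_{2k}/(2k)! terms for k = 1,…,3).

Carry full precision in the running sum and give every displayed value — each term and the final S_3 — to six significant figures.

S_3 ≈ 28.7176

The integral term ∫_6^17 ln(x) dx = 26.4141.
Endpoint term: (f(6) + f(17))/2 = (1.79176 + 2.83321)/2 = 2.31249.
Running total after boundary: 28.7266.
Correction k=1: B_{2}/2! · (f^{(1)}(17) − f^{(1)}(6)) = 1/12 · (0.0588235 − 0.166667) = -0.00898693.
Running total after k=1: 28.7176.
Correction k=2: B_{4}/4! · (f^{(3)}(17) − f^{(3)}(6)) = −1/720 · (0.000407083 − 0.00925926) = 1.22947e-05.
Running total after k=2: 28.7176.
Correction k=3: B_{6}/6! · (f^{(5)}(17) − f^{(5)}(6)) = 1/30240 · (1.69031e-05 − 0.00308642) = -1.01505e-07.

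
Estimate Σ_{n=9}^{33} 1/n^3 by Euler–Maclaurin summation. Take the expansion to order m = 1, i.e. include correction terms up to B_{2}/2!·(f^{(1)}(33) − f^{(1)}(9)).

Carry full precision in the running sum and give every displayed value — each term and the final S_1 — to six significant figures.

Integral: ∫_9^33 1/x^3 dx = 0.00571370.
½[f(9) + f(33)] = ½[0.00137174 + 2.78265e-05] = 0.000699784.
Integral + boundary = 0.00641349.
Order-1 term: 1/12 · (-2.52968e-06 − (-0.000457247)) = 3.78931e-05.

S_1 ≈ 0.00645138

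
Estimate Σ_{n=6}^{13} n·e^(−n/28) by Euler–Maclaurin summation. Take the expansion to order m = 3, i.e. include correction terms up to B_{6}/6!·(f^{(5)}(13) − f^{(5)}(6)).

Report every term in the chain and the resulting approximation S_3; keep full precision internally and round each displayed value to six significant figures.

S_3 ≈ 53.2441

∫_6^13 x·e^(−x/28) dx evaluates to 46.7617.
Boundary: ½(f(6) + f(13)) = ½(4.84271 + 8.17159) = 6.50715.
So far: 53.2689.
Order-1 term: 1/12 · (0.336741 − 0.634164) = -0.0247852.
After k=1: 53.2441.
Order-2 term: −1/720 · (0.00203305 − 0.00286786) = 1.15946e-06.
After k=2: 53.2441.
Order-3 term: 1/30240 · (4.63849e-06 − 6.28422e-06) = -5.44223e-11.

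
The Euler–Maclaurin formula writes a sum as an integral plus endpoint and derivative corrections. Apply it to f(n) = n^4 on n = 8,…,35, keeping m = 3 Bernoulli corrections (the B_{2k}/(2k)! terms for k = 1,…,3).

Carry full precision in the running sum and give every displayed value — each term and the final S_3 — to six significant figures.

S_3 ≈ 1.12643e+07

∫_8^35 x^4 dx evaluates to 1.04978e+07.
½[f(8) + f(35)] = ½[4096.00 + 1.50062e+06] = 752360.
Integral + boundary = 1.12502e+07.
k=1: B_{2}/(2)! × [f^{(1)}(35) − f^{(1)}(8)] = 1/12 × (171500 − 2048.00) = 14121.0.
Partial sum through k=1: 1.12643e+07.
k=2: B_{4}/(4)! × [f^{(3)}(35) − f^{(3)}(8)] = −1/720 × (840.000 − 192.000) = -0.900000.
Partial sum through k=2: 1.12643e+07.
k=3: B_{6}/(6)! × [f^{(5)}(35) − f^{(5)}(8)] = 1/30240 × (0.00000 − 0.00000) = 0.00000.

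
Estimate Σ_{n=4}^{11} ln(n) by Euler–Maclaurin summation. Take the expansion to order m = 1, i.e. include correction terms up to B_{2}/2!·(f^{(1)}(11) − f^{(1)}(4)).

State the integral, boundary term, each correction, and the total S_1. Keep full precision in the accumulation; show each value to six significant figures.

S_1 ≈ 15.7105

The integral term ∫_4^11 ln(x) dx = 13.8317.
Endpoint term: (f(4) + f(11))/2 = (1.38629 + 2.39790)/2 = 1.89209.
Integral + boundary = 15.7238.
Correction k=1: B_{2}/2! · (f^{(1)}(11) − f^{(1)}(4)) = 1/12 · (0.0909091 − 0.250000) = -0.0132576.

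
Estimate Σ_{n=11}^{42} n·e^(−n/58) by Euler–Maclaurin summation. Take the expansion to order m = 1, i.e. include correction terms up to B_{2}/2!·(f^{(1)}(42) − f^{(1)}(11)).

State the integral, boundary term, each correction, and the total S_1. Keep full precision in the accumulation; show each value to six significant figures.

S_1 ≈ 513.811

The integral term ∫_11^42 x·e^(−x/58) dx = 499.127.
Boundary: ½(f(11) + f(42)) = ½(9.09969 + 20.3592) = 14.7294.
Integral + boundary = 513.856.
Order-1 term: 1/12 · (0.133722 − 0.670353) = -0.0447193.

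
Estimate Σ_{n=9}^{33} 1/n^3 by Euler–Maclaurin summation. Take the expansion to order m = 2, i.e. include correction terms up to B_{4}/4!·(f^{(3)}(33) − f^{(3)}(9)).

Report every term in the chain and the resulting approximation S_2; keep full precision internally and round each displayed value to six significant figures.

The integral term ∫_9^33 1/x^3 dx = 0.00571370.
Endpoint term: (f(9) + f(33))/2 = (0.00137174 + 2.78265e-05)/2 = 0.000699784.
Integral + boundary = 0.00641349.
Correction k=1: B_{2}/2! · (f^{(1)}(33) − f^{(1)}(9)) = 1/12 · (-2.52968e-06 − (-0.000457247)) = 3.78931e-05.
After k=1: 0.00645138.
Correction k=2: B_{4}/4! · (f^{(3)}(33) − f^{(3)}(9)) = −1/720 · (-4.64588e-08 − (-0.000112901)) = -1.56742e-07.

S_2 ≈ 0.00645122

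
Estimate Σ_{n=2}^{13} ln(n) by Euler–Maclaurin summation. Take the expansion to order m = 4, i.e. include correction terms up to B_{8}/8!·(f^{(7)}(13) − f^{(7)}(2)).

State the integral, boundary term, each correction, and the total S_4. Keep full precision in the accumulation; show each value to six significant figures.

S_4 ≈ 22.5522

The integral term ∫_2^13 ln(x) dx = 20.9580.
½[f(2) + f(13)] = ½[0.693147 + 2.56495] = 1.62905.
Integral + boundary = 22.5871.
Correction k=1: B_{2}/2! · (f^{(1)}(13) − f^{(1)}(2)) = 1/12 · (0.0769231 − 0.500000) = -0.0352564.
After k=1: 22.5518.
Correction k=2: B_{4}/4! · (f^{(3)}(13) − f^{(3)}(2)) = −1/720 · (0.000910332 − 0.250000) = 0.000345958.
After k=2: 22.5522.
Correction k=3: B_{6}/6! · (f^{(5)}(13) − f^{(5)}(2)) = 1/30240 · (6.46390e-05 − 0.750000) = -2.47994e-05.
After k=3: 22.5522.
Correction k=4: B_{8}/8! · (f^{(7)}(13) − f^{(7)}(2)) = −1/1209600 · (1.14744e-05 − 5.62500) = 4.65029e-06.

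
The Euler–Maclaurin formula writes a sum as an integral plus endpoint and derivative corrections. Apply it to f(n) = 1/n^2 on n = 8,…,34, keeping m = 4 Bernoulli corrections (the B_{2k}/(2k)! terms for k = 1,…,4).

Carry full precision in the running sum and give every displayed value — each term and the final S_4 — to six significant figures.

S_4 ≈ 0.104154

The integral term ∫_8^34 1/x^2 dx = 0.0955882.
Boundary: ½(f(8) + f(34)) = ½(0.0156250 + 0.000865052) = 0.00824503.
Running total after boundary: 0.103833.
Correction k=1: B_{2}/2! · (f^{(1)}(34) − f^{(1)}(8)) = 1/12 · (-5.08854e-05 − (-0.00390625)) = 0.000321280.
After k=1: 0.104155.
Correction k=2: B_{4}/4! · (f^{(3)}(34) − f^{(3)}(8)) = −1/720 · (-5.28222e-07 − (-0.000732422)) = -1.01652e-06.
After k=2: 0.104154.
Correction k=3: B_{6}/6! · (f^{(5)}(34) − f^{(5)}(8)) = 1/30240 · (-1.37082e-08 − (-0.000343323)) = 1.13528e-08.
After k=3: 0.104154.
Correction k=4: B_{8}/8! · (f^{(7)}(34) − f^{(7)}(8)) = −1/1209600 · (-6.64065e-10 − (-0.000300407)) = -2.48352e-10.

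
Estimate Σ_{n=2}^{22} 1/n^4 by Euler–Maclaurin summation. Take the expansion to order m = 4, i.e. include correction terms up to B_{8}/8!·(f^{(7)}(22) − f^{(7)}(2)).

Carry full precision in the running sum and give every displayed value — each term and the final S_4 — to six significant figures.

∫_2^22 1/x^4 dx evaluates to 0.0416354.
½[f(2) + f(22)] = ½[0.0625000 + 4.26883e-06] = 0.0312521.
Running total after boundary: 0.0728875.
k=1: B_{2}/(2)! × [f^{(1)}(22) − f^{(1)}(2)] = 1/12 × (-7.76152e-07 − (-0.125000)) = 0.0104166.
Running total after k=1: 0.0833041.
k=2: B_{4}/(4)! × [f^{(3)}(22) − f^{(3)}(2)] = −1/720 × (-4.81086e-08 − (-0.937500)) = -0.00130208.
Running total after k=2: 0.0820020.
k=3: B_{6}/(6)! × [f^{(5)}(22) − f^{(5)}(2)] = 1/30240 × (-5.56628e-09 − (-13.1250)) = 0.000434028.
Running total after k=3: 0.0824360.
k=4: B_{8}/(8)! × [f^{(7)}(22) − f^{(7)}(2)] = −1/1209600 × (-1.03505e-09 − (-295.312)) = -0.000244141.

S_4 ≈ 0.0821919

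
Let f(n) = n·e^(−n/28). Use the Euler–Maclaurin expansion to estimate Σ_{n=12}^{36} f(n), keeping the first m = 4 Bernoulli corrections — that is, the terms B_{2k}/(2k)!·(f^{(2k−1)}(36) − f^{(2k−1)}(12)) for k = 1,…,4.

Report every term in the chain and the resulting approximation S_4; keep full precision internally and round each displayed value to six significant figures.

S_4 ≈ 243.055

The integral term ∫_12^36 x·e^(−x/28) dx = 234.208.
Endpoint term: (f(12) + f(36))/2 = (7.81727 + 9.95231)/2 = 8.88479.
Integral + boundary = 243.093.
Correction k=1: B_{2}/2! · (f^{(1)}(36) − f^{(1)}(12)) = 1/12 · (-0.0789866 − 0.372251) = -0.0376031.
Partial sum through k=1: 243.055.
Correction k=2: B_{4}/4! · (f^{(3)}(36) − f^{(3)}(12)) = −1/720 · (0.000604489 − 0.00213664) = 2.12799e-06.
Partial sum through k=2: 243.055.
Correction k=3: B_{6}/6! · (f^{(5)}(36) − f^{(5)}(12)) = 1/30240 · (1.67057e-06 − 4.84500e-06) = -1.04974e-10.
Partial sum through k=3: 243.055.
Correction k=4: B_{8}/8! · (f^{(7)}(36) − f^{(7)}(12)) = −1/1209600 · (3.27820e-09 − 8.88353e-09) = 4.63403e-15.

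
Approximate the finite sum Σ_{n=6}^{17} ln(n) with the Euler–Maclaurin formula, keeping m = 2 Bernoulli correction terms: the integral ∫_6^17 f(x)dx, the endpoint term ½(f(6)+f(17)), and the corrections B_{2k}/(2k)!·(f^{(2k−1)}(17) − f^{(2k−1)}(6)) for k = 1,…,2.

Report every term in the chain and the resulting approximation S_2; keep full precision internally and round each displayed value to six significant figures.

S_2 ≈ 28.7176

∫_6^17 ln(x) dx evaluates to 26.4141.
½[f(6) + f(17)] = ½[1.79176 + 2.83321] = 2.31249.
Integral + boundary = 28.7266.
Order-1 term: 1/12 · (0.0588235 − 0.166667) = -0.00898693.
Running total after k=1: 28.7176.
Order-2 term: −1/720 · (0.000407083 − 0.00925926) = 1.22947e-05.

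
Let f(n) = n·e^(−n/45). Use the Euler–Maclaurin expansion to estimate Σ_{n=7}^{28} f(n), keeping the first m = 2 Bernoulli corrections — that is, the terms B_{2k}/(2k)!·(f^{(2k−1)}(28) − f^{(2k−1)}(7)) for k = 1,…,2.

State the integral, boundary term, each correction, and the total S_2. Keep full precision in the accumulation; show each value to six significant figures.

The integral term ∫_7^28 x·e^(−x/45) dx = 239.674.
Boundary: ½(f(7) + f(28)) = ½(5.99158 + 15.0290) = 10.5103.
Running total after boundary: 250.184.
Order-1 term: 1/12 · (0.202772 − 0.722793) = -0.0433351.
Partial sum through k=1: 250.141.
Order-2 term: −1/720 · (0.000630258 − 0.00120231) = 7.94513e-07.

S_2 ≈ 250.141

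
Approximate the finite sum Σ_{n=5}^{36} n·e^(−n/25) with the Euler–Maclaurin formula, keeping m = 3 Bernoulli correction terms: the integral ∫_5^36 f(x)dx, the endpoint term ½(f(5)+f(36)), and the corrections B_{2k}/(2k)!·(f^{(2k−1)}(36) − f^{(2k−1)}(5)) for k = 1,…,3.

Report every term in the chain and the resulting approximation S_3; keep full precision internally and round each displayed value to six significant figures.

Integral: ∫_5^36 x·e^(−x/25) dx = 252.733.
Endpoint term: (f(5) + f(36))/2 = (4.09365 + 8.52940)/2 = 6.31153.
Integral + boundary = 259.045.
Correction k=1: B_{2}/2! · (f^{(1)}(36) − f^{(1)}(5)) = 1/12 · (-0.104248 − 0.654985) = -0.0632694.
Partial sum through k=1: 258.981.
Correction k=2: B_{4}/4! · (f^{(3)}(36) − f^{(3)}(5)) = −1/720 · (0.000591372 − 0.00366791) = 4.27298e-06.
Partial sum through k=2: 258.981.
Correction k=3: B_{6}/6! · (f^{(5)}(36) − f^{(5)}(5)) = 1/30240 · (2.15926e-06 − 1.00606e-05) = -2.61286e-10.

S_3 ≈ 258.981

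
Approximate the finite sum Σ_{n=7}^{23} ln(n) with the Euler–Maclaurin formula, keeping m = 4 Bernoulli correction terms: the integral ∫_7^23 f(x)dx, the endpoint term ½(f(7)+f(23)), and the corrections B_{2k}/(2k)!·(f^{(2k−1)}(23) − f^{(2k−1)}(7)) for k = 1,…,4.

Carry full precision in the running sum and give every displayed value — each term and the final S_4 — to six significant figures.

The integral term ∫_7^23 ln(x) dx = 42.4950.
Endpoint term: (f(7) + f(23))/2 = (1.94591 + 3.13549)/2 = 2.54070.
So far: 45.0357.
Order-1 term: 1/12 · (0.0434783 − 0.142857) = -0.00828157.
Partial sum through k=1: 45.0274.
Order-2 term: −1/720 · (0.000164379 − 0.00583090) = 7.87017e-06.
Partial sum through k=2: 45.0274.
Order-3 term: 1/30240 · (3.72883e-06 − 0.00142798) = -4.70981e-08.
Partial sum through k=3: 45.0274.
Order-4 term: −1/1209600 · (2.11465e-07 − 0.000874271) = 7.22602e-10.

S_4 ≈ 45.0274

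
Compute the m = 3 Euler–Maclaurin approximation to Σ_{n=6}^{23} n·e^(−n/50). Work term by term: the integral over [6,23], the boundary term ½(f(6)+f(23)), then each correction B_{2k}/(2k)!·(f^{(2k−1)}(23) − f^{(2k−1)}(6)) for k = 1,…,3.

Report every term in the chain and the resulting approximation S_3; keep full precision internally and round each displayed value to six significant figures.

Integral: ∫_6^23 x·e^(−x/50) dx = 179.192.
½[f(6) + f(23)] = ½[5.32152 + 14.5195] = 9.92052.
Integral + boundary = 189.112.
Correction k=1: B_{2}/2! · (f^{(1)}(23) − f^{(1)}(6)) = 1/12 · (0.340893 − 0.780490) = -0.0366331.
Running total after k=1: 189.076.
Correction k=2: B_{4}/4! · (f^{(3)}(23) − f^{(3)}(6)) = −1/720 · (0.000641384 − 0.00102173) = 5.28261e-07.
Running total after k=2: 189.076.
Correction k=3: B_{6}/6! · (f^{(5)}(23) − f^{(5)}(6)) = 1/30240 · (4.58564e-07 − 6.92507e-07) = -7.73621e-12.

S_3 ≈ 189.076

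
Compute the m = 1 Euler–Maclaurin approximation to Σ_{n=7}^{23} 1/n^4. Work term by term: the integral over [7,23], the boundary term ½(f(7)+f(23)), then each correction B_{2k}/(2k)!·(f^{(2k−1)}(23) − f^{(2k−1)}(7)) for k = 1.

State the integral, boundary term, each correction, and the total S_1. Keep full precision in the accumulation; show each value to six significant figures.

The integral term ∫_7^23 1/x^4 dx = 0.000944421.
½[f(7) + f(23)] = ½[0.000416493 + 3.57346e-06] = 0.000210033.
So far: 0.00115445.
Order-1 term: 1/12 · (-6.21471e-07 − (-0.000237996)) = 1.97812e-05.

S_1 ≈ 0.00117424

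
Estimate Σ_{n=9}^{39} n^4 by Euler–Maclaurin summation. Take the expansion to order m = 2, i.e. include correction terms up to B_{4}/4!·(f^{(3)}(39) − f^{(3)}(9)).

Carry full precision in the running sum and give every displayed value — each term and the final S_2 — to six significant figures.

∫_9^39 x^4 dx evaluates to 1.80330e+07.
½[f(9) + f(39)] = ½[6561.00 + 2.31344e+06] = 1.16000e+06.
So far: 1.91930e+07.
Correction k=1: B_{2}/2! · (f^{(1)}(39) − f^{(1)}(9)) = 1/12 · (237276 − 2916.00) = 19530.0.
Running total after k=1: 1.92126e+07.
Correction k=2: B_{4}/4! · (f^{(3)}(39) − f^{(3)}(9)) = −1/720 · (936.000 − 216.000) = -1.00000.

S_2 ≈ 1.92126e+07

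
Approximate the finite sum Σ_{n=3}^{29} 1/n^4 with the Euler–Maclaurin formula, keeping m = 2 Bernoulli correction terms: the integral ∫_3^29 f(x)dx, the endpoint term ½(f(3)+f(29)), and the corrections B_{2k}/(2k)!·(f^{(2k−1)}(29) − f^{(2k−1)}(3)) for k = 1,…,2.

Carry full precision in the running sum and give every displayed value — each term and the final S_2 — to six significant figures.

The integral term ∫_3^29 1/x^4 dx = 0.0123320.
½[f(3) + f(29)] = ½[0.0123457 + 1.41387e-06] = 0.00617355.
Running total after boundary: 0.0185056.
Correction k=1: B_{2}/2! · (f^{(1)}(29) − f^{(1)}(3)) = 1/12 · (-1.95016e-07 − (-0.0164609)) = 0.00137173.
Running total after k=1: 0.0198773.
Correction k=2: B_{4}/4! · (f^{(3)}(29) − f^{(3)}(3)) = −1/720 · (-6.95657e-09 − (-0.0548697)) = -7.62079e-05.

S_2 ≈ 0.0198011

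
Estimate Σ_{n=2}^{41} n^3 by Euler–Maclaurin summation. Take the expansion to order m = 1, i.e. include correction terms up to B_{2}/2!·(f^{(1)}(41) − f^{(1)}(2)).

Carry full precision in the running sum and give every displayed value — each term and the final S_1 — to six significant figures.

∫_2^41 x^3 dx evaluates to 706436.
Boundary: ½(f(2) + f(41)) = ½(8.00000 + 68921.0) = 34464.5.
So far: 740901.
Order-1 term: 1/12 · (5043.00 − 12.0000) = 419.250.

S_1 ≈ 741320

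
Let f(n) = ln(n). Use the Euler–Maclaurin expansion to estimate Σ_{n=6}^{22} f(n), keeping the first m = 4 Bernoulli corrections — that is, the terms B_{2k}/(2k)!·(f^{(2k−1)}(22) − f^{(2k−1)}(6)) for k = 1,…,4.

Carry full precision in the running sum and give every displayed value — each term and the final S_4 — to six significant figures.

∫_6^22 ln(x) dx evaluates to 41.2524.
Boundary: ½(f(6) + f(22)) = ½(1.79176 + 3.09104) = 2.44140.
Integral + boundary = 43.6938.
Order-1 term: 1/12 · (0.0454545 − 0.166667) = -0.0101010.
Partial sum through k=1: 43.6837.
Order-2 term: −1/720 · (0.000187829 − 0.00925926) = 1.25992e-05.
Partial sum through k=2: 43.6837.
Order-3 term: 1/30240 · (4.65691e-06 − 0.00308642) = -1.01910e-07.
Partial sum through k=3: 43.6837.
Order-4 term: −1/1209600 · (2.88651e-07 − 0.00257202) = 2.12610e-09.

S_4 ≈ 43.6837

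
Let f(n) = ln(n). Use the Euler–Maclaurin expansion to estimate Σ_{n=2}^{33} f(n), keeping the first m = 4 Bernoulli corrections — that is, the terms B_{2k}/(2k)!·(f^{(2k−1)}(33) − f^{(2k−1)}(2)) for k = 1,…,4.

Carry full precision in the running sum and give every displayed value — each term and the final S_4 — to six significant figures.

∫_2^33 ln(x) dx evaluates to 82.9985.
Endpoint term: (f(2) + f(33))/2 = (0.693147 + 3.49651)/2 = 2.09483.
So far: 85.0933.
Order-1 term: 1/12 · (0.0303030 − 0.500000) = -0.0391414.
Running total after k=1: 85.0541.
Order-2 term: −1/720 · (5.56529e-05 − 0.250000) = 0.000347145.
Running total after k=2: 85.0545.
Order-3 term: 1/30240 · (6.13256e-07 − 0.750000) = -2.48016e-05.
Running total after k=3: 85.0545.
Order-4 term: −1/1209600 · (1.68941e-08 − 5.62500) = 4.65030e-06.

S_4 ≈ 85.0545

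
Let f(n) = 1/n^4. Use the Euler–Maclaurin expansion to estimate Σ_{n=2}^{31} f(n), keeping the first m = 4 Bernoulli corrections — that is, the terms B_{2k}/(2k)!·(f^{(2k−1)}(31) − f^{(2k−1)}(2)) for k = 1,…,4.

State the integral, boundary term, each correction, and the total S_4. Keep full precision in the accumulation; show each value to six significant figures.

S_4 ≈ 0.0822105

Integral: ∫_2^31 1/x^4 dx = 0.0416555.
Endpoint term: (f(2) + f(31))/2 = (0.0625000 + 1.08281e-06)/2 = 0.0312505.
Integral + boundary = 0.0729060.
Correction k=1: B_{2}/2! · (f^{(1)}(31) − f^{(1)}(2)) = 1/12 · (-1.39718e-07 − (-0.125000)) = 0.0104167.
Partial sum through k=1: 0.0833227.
Correction k=2: B_{4}/4! · (f^{(3)}(31) − f^{(3)}(2)) = −1/720 · (-4.36164e-09 − (-0.937500)) = -0.00130208.
Partial sum through k=2: 0.0820206.
Correction k=3: B_{6}/6! · (f^{(5)}(31) − f^{(5)}(2)) = 1/30240 · (-2.54164e-10 − (-13.1250)) = 0.000434028.
Partial sum through k=3: 0.0824546.
Correction k=4: B_{8}/8! · (f^{(7)}(31) − f^{(7)}(2)) = −1/1209600 · (-2.38031e-11 − (-295.312)) = -0.000244141.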